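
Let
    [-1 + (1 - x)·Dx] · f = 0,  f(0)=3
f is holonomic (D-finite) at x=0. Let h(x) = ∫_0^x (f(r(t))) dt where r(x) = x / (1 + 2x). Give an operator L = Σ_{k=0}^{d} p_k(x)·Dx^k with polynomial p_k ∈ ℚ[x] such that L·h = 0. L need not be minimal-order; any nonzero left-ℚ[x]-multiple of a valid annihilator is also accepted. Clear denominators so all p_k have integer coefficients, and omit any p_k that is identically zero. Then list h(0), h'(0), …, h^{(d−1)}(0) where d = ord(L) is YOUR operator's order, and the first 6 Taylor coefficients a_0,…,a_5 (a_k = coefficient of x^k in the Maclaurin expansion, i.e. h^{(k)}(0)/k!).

f: a_k = 3, 3, 3, 3, 3, 3, …
Substitute x→r, Dx→(1/r')Dx; clear ⇒ L₀.
h=∫h₀ ⇒ L = L₀·Dx.
L = -Dx + (1 + 3·x + 2·x^2)·Dx^2  (order 2).
h: a_k = 0, 3, 3/2, -1, 3/4, -3/5, …
ICs: h(0) = 0, h′(0) = 3.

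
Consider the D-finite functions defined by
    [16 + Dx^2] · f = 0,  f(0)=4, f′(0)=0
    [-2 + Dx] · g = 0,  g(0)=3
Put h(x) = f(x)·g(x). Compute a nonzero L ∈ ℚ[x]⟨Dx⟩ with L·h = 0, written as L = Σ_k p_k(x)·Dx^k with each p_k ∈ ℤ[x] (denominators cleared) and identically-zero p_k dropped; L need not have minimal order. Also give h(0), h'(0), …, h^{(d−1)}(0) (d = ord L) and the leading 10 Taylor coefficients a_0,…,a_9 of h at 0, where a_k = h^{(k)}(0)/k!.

f: a_k = 4, 0, -32, 0, 128/3, 0, -1024/45, 0, 2048/315, 0, …
g: a_k = 3, 6, 6, 4, 2, 4/5, 4/15, 8/105, 2/105, 4/945, …
L₀ := L_f ⊗_s L_g (sym. prod.), ord ≤ 2.
L = 20 - 4·Dx + Dx^2  (order 2).
h: a_k = 12, 24, -72, -176, -56, 656/5, 624/5, 928/105, -4216/105, -19184/945, …
ICs: h(0) = 12, h′(0) = 24.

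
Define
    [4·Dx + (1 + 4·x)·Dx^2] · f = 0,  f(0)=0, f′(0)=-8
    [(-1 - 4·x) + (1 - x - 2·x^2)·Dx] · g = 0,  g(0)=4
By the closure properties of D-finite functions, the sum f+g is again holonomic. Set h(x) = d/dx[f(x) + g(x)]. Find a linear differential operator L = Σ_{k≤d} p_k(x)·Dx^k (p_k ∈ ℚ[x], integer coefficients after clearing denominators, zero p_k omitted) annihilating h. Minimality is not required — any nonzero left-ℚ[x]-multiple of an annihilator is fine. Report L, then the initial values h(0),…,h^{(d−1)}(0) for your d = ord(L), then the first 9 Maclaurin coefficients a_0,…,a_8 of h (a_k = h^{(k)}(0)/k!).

L = (-156 - 624·x - 1440·x^2 - 768·x^3 - 768·x^4) + (1 - 160·x - 1064·x^2 - 1952·x^3 - 1600·x^4 - 1280·x^5)·Dx + (5 + 39·x + 66·x^2 - 80·x^3 - 240·x^4 - 384·x^5 - 256·x^6)·Dx^2  (order 2).
h: a_k = -4, 56, -68, 688, -1628, 9224, -30388, 136544, -512012, …
ICs: h(0) = -4, h′(0) = 56.

f: a_k = 0, -8, 16, -128/3, 128, -2048/5, 4096/3, -32768/7, 16384, …
g: a_k = 4, 4, 12, 20, 44, 84, 172, 340, 684, …
f+g: L₀ = lclm(L_f,L_g), ord ≤ 2+1.
Derive L from L₀ (diff closure).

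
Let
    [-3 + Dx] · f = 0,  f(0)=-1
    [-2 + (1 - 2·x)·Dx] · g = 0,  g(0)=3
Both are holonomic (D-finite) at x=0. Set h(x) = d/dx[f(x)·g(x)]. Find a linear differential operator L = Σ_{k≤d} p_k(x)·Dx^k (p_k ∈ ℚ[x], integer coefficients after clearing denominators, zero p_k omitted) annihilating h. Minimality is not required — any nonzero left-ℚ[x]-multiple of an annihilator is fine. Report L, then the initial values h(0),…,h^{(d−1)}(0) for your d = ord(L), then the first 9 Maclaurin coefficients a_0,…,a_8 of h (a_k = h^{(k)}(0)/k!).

L = (29 - 60·x + 36·x^2) + (-5 + 16·x - 12·x^2)·Dx  (order 1).
h: a_k = -15, -87, -603/2, -1689/2, -17133/8, -41265/8, -963579/80, -15419451/560, -277556679/4480, …
ICs: h(0) = -15.

f: a_k = -1, -3, -9/2, -9/2, -27/8, -81/40, -81/80, -243/560, -729/4480, …
g: a_k = 3, 6, 12, 24, 48, 96, 192, 384, 768, …
h₀=f·g: eliminate ⇒ L₀, order ≤ 1·1.
Derive L from L₀ (diff closure).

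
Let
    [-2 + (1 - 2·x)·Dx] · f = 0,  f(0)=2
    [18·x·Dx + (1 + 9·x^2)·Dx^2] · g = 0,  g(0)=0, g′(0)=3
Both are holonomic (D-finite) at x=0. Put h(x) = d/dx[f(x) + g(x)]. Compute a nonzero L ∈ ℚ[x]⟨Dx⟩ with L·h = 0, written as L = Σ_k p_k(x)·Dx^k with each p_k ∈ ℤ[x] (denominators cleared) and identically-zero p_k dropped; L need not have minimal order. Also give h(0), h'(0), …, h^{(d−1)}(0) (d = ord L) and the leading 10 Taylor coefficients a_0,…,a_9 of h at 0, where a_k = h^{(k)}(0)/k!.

f: a_k = 2, 4, 8, 16, 32, 64, 128, 256, 512, 1024, …
g: a_k = 0, 3, 0, -9, 0, 243/5, 0, -2187/7, 0, 2187, …
f+g: L₀ = lclm(L_f,L_g), ord ≤ 1+2.
Differentiate: ansatz ord ≤ ord L₀ ⇒ L.
L = (-36 + 288·x + 972·x^2) + (21 - 36·x + 9·x^2 + 972·x^3)·Dx + (-2 - 5·x - 45·x^3 + 162·x^4)·Dx^2  (order 2).
h: a_k = 7, 16, 21, 128, 563, 768, -395, 4096, 28899, 20480, …
ICs: h(0) = 7, h′(0) = 16.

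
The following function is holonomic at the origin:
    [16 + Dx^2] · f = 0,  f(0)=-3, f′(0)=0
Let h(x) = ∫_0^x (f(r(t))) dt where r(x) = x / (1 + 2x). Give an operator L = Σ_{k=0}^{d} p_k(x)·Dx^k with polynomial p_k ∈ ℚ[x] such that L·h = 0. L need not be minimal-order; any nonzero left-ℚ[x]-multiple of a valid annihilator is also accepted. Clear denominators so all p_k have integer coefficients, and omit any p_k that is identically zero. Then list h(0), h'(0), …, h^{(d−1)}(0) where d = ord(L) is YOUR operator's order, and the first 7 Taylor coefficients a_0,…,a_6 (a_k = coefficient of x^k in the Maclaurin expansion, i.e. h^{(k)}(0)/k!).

L = 16·Dx + (4 + 24·x + 48·x^2 + 32·x^3)·Dx^2 + (1 + 8·x + 24·x^2 + 32·x^3 + 16·x^4)·Dx^3  (order 3).
h: a_k = 0, -3, 0, 8, -24, 256/5, -256/3, …
ICs: h(0) = 0, h′(0) = -3, h′′(0) = 0.

f: a_k = -3, 0, 24, 0, -32, 0, 256/15, …
Substitute x→r, Dx→(1/r')Dx; clear ⇒ L₀.
∫: right-multiply L₀ by Dx.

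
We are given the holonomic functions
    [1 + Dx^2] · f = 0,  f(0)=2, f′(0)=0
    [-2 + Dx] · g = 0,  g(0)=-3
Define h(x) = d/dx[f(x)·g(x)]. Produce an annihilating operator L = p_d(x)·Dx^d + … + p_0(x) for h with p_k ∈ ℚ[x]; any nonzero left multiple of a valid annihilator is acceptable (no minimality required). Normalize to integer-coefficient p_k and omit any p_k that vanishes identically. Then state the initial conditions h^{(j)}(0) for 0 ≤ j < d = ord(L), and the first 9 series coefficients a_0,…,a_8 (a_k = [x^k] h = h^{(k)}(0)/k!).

f: a_k = 2, 0, -1, 0, 1/12, 0, -1/360, 0, 1/20160, …
g: a_k = -3, -6, -6, -4, -2, -4/5, -4/15, -8/105, -2/105, …
L₀ := L_f ⊗_s L_g (sym. prod.), ord ≤ 2.
Derive L from L₀ (diff closure).
L = 5 - 4·Dx + Dx^2  (order 2).
h: a_k = -12, -18, -6, 7, 19/2, 117/20, 139/60, 527/840, 359/3360, …
ICs: h(0) = -12, h′(0) = -18.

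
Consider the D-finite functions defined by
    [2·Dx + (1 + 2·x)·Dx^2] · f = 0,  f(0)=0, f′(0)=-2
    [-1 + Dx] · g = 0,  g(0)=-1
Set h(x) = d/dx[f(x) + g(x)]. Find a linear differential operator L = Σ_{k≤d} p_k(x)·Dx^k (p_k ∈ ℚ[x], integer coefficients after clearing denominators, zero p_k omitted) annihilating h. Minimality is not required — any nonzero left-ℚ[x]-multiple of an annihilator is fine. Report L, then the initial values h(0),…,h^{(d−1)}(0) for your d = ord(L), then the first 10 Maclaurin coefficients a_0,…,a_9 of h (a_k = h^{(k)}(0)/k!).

L = (-10 - 4·x) + (7 - 4·x - 4·x^2)·Dx + (3 + 8·x + 4·x^2)·Dx^2  (order 2).
h: a_k = -3, 3, -17/2, 95/6, -769/24, 7679/120, -92161/720, 1290239/5040, -20643841/40320, 371589119/362880, …
ICs: h(0) = -3, h′(0) = 3.

f: a_k = 0, -2, 2, -8/3, 4, -32/5, 32/3, -128/7, 32, -512/9, …
g: a_k = -1, -1, -1/2, -1/6, -1/24, -1/120, -1/720, -1/5040, -1/40320, -1/362880, …
L₀ := lclm(L_f,L_g); ord L₀ ≤ 2+1.
Differentiate: ansatz ord ≤ ord L₀ ⇒ L.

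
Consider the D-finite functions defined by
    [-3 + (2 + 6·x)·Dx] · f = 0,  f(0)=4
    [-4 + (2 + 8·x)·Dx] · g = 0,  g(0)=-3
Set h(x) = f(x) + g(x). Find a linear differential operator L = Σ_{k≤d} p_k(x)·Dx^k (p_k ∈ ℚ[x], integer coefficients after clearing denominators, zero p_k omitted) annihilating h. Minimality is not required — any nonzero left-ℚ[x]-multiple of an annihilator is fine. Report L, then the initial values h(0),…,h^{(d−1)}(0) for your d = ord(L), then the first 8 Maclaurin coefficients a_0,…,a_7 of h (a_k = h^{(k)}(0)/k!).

f: a_k = 4, 6, -9/2, 27/4, -405/32, 1701/64, -15309/256, 72171/512, …
g: a_k = -3, -6, 6, -12, 30, -84, 252, -792, …
Weyl lclm of L_f,L_g ⇒ L₀ (ord ≤ 2).
L = -6 + (7 + 24·x)·Dx + (2 + 14·x + 24·x^2)·Dx^2  (order 2).
h: a_k = 1, 0, 3/2, -21/4, 555/32, -3675/64, 49203/256, -333333/512, …
ICs: h(0) = 1, h′(0) = 0.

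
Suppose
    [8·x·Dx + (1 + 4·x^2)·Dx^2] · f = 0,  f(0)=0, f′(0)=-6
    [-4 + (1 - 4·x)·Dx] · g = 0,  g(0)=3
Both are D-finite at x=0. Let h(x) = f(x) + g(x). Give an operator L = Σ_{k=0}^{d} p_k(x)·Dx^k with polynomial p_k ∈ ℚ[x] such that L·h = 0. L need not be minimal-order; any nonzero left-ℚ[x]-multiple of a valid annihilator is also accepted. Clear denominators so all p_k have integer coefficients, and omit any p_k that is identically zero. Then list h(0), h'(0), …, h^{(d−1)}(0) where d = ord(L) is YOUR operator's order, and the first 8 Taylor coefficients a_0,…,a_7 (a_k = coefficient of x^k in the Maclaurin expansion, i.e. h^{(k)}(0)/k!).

L = (8 - 128·x - 96·x^2)·Dx + (-13 + 8·x - 100·x^2 - 96·x^3)·Dx^2 + (1 - 3·x - 12·x^3 - 16·x^4)·Dx^3  (order 3).
h: a_k = 3, 6, 48, 200, 768, 15264/5, 12288, 344448/7, …
ICs: h(0) = 3, h′(0) = 6, h′′(0) = 96.

f: a_k = 0, -6, 0, 8, 0, -96/5, 0, 384/7, …
g: a_k = 3, 12, 48, 192, 768, 3072, 12288, 49152, …
L₀ := lclm(L_f,L_g); ord L₀ ≤ 2+1.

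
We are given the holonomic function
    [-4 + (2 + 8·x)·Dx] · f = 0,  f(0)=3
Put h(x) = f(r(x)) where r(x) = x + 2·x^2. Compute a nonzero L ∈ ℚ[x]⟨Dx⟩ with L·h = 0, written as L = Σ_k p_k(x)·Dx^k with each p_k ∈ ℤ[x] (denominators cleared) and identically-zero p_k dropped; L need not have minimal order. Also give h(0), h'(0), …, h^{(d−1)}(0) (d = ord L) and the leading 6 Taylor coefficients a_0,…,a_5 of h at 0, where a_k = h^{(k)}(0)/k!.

L = (-2 - 8·x) + (1 + 4·x + 8·x^2)·Dx  (order 1).
h: a_k = 3, 6, 6, -12, 18, -12, …
ICs: h(0) = 3.

f: a_k = 3, 6, -6, 12, -30, 84, …
Change of var in L_f (x↦r) gives L₀.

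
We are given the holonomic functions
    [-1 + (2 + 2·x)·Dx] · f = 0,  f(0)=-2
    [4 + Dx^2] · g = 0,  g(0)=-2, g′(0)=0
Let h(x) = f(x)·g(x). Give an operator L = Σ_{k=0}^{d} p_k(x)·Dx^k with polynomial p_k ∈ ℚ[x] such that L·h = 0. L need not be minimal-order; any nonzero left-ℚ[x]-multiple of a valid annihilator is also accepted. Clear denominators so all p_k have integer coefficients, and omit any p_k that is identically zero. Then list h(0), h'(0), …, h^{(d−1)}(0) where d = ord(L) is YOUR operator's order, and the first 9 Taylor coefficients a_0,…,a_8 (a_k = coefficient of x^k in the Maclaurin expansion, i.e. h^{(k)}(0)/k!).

L = (19 + 32·x + 16·x^2) + (-4 - 4·x)·Dx + (4 + 8·x + 4·x^2)·Dx^2  (order 2).
h: a_k = 4, 2, -17/2, -15/4, 337/96, 181/192, -5281/11520, -3811/23040, 199649/2580480, …
ICs: h(0) = 4, h′(0) = 2.

f: a_k = -2, -1, 1/4, -1/8, 5/64, -7/128, 21/512, -33/1024, 429/16384, …
g: a_k = -2, 0, 4, 0, -4/3, 0, 8/45, 0, -4/315, …
h₀=f·g: eliminate ⇒ L₀, order ≤ 1·2.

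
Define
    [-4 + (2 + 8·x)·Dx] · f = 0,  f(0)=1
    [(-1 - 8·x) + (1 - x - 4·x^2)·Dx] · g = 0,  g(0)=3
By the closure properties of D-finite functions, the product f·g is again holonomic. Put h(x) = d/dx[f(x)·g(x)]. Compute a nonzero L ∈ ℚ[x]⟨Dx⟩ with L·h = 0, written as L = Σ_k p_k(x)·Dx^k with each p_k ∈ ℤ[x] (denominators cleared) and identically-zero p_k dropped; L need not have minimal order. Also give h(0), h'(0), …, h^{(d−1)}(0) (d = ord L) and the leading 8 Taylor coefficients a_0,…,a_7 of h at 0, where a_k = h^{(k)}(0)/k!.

L = (10 + 156·x + 540·x^2 + 800·x^3 + 960·x^4) + (-3 - 19·x - 30·x^2 + 56·x^3 + 352·x^4 + 384·x^5)·Dx  (order 1).
h: a_k = 9, 30, 189, 372, 2145, 3294, 21399, 21432, …
ICs: h(0) = 9.

f: a_k = 1, 2, -2, 4, -10, 28, -84, 264, …
g: a_k = 3, 3, 15, 27, 87, 195, 543, 1323, …
Sym-product of L_f,L_g gives L₀ (≤ ord 1).
h=h₀': d/dx-closure on L₀ ⇒ L.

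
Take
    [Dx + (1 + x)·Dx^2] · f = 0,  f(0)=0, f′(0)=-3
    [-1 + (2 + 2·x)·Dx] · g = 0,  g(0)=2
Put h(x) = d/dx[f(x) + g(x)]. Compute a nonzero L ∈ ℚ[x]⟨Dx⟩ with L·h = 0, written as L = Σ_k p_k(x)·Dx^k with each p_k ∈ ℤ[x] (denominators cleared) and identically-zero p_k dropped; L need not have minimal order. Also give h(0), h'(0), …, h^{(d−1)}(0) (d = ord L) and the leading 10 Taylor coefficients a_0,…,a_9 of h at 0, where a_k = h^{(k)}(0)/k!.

L = 1 + (5 + 5·x)·Dx + (2 + 4·x + 2·x^2)·Dx^2  (order 2).
h: a_k = -2, 5/2, -21/8, 43/16, -349/128, 705/256, -2841/1024, 5715/2048, -91869/32768, 184453/65536, …
ICs: h(0) = -2, h′(0) = 5/2.

f: a_k = 0, -3, 3/2, -1, 3/4, -3/5, 1/2, -3/7, 3/8, -1/3, …
g: a_k = 2, 1, -1/4, 1/8, -5/64, 7/128, -21/512, 33/1024, -429/16384, 715/32768, …
Sum ⇒ L₀ = lclm(L_f,L_g) in ℚ(x)⟨Dx⟩.
Differentiate: ansatz ord ≤ ord L₀ ⇒ L.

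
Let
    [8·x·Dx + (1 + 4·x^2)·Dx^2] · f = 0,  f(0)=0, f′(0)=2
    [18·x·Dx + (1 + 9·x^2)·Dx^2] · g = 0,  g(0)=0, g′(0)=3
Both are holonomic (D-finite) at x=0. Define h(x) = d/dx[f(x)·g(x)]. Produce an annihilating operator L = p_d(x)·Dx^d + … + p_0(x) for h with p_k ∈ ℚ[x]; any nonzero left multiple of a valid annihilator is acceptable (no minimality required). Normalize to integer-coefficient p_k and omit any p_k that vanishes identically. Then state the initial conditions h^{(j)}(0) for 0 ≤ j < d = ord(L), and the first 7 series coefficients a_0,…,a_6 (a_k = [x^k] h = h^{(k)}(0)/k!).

f: a_k = 0, 2, 0, -8/3, 0, 32/5, 0, …
g: a_k = 0, 3, 0, -9, 0, 243/5, 0, …
Sym-product of L_f,L_g gives L₀ (≤ ord 4).
h₀' ⇒ L via d/dx closure of L₀.
L = (-864·x - 18720·x^3 - 82944·x^5 + 134784·x^7 + 1119744·x^9) + (-52 - 3036·x^2 - 33696·x^4 - 72576·x^6 + 471744·x^8 + 1679616·x^10)·Dx + (-104·x - 2072·x^3 - 11232·x^5 + 13968·x^7 + 269568·x^9 + 559872·x^11)·Dx^2 + (-1 - 26·x^2 - 205·x^4 + 7380·x^8 + 33696·x^10 + 46656·x^12)·Dx^3  (order 3).
h: a_k = 0, 12, 0, -104, 0, 4212/5, 0, …
ICs: h(0) = 0, h′(0) = 12, h′′(0) = 0.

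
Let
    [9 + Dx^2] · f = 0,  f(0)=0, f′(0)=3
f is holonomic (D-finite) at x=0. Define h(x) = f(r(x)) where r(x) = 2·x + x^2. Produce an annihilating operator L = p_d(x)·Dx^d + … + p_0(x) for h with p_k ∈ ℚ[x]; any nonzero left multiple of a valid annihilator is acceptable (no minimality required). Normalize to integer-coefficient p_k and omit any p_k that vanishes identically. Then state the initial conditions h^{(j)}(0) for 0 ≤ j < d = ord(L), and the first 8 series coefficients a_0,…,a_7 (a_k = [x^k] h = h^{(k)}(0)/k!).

L = (36 + 108·x + 108·x^2 + 36·x^3) - Dx + (1 + x)·Dx^2  (order 2).
h: a_k = 0, 6, 3, -36, -54, 189/5, 315/2, 3726/35, …
ICs: h(0) = 0, h′(0) = 6.

f: a_k = 0, 3, 0, -9/2, 0, 81/40, 0, -243/560, …
h₀=f(r): pull back L_f along r ⇒ L₀.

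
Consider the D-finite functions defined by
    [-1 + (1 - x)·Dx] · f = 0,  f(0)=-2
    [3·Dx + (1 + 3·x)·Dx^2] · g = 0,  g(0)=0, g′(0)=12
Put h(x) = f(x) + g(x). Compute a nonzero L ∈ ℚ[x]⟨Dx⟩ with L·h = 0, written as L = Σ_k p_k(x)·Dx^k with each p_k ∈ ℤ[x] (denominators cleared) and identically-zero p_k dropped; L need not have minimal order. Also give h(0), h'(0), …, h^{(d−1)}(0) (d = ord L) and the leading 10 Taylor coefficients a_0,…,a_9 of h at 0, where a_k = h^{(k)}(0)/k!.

L = (54 + 18·x)·Dx + (-12 + 72·x + 36·x^2)·Dx^2 + (-5 - 13·x + 9·x^2 + 9·x^3)·Dx^3  (order 3).
h: a_k = -2, 10, -20, 34, -83, 962/5, -488, 8734/7, -6565/2, 8746, …
ICs: h(0) = -2, h′(0) = 10, h′′(0) = -40.

f: a_k = -2, -2, -2, -2, -2, -2, -2, -2, -2, -2, …
g: a_k = 0, 12, -18, 36, -81, 972/5, -486, 8748/7, -6561/2, 8748, …
Weyl lclm of L_f,L_g ⇒ L₀ (ord ≤ 3).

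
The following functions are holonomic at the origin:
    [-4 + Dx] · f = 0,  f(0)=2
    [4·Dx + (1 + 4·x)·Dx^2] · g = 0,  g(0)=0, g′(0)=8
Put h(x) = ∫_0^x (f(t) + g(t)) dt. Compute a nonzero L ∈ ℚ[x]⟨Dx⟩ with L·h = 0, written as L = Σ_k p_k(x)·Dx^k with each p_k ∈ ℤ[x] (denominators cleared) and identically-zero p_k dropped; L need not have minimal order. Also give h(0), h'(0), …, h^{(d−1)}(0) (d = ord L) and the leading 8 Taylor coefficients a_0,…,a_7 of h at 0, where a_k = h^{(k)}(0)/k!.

f: a_k = 2, 8, 16, 64/3, 64/3, 256/15, 512/45, 2048/315, …
g: a_k = 0, 8, -16, 128/3, -128, 2048/5, -4096/3, 32768/7, …
h₀=f+g: left-lcm gives L₀, ord ≤ 3.
h=∫₀ˣh₀: take L = L₀·Dx.
L = (-24 - 32·x)·Dx^2 + (2 - 16·x - 32·x^2)·Dx^3 + (1 + 6·x + 8·x^2)·Dx^4  (order 4).
h: a_k = 0, 2, 8, 0, 16, -64/3, 640/9, -8704/45, …
ICs: h(0) = 0, h′(0) = 2, h′′(0) = 16, h′′′(0) = 0.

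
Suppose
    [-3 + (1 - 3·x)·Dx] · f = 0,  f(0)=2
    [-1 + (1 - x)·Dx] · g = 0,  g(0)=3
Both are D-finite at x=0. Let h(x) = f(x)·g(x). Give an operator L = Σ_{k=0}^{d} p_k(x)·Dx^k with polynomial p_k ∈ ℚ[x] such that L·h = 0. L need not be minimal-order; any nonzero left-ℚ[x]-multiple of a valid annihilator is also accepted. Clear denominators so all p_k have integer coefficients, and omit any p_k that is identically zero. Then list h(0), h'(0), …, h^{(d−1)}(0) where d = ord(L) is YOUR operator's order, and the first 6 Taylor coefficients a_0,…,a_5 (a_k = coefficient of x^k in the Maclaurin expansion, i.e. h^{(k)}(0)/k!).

L = (-4 + 6·x) + (1 - 4·x + 3·x^2)·Dx  (order 1).
h: a_k = 6, 24, 78, 240, 726, 2184, …
ICs: h(0) = 6.

f: a_k = 2, 6, 18, 54, 162, 486, …
g: a_k = 3, 3, 3, 3, 3, 3, …
Sym-product of L_f,L_g gives L₀ (≤ ord 1).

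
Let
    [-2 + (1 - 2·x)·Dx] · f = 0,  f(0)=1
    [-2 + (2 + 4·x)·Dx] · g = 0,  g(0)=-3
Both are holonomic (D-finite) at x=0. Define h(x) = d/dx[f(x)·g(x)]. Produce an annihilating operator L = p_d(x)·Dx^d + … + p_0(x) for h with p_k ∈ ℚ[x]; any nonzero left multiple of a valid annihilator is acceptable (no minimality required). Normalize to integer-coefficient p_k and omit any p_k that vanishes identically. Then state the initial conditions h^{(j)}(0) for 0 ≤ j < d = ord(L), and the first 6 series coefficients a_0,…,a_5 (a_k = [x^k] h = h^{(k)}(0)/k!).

f: a_k = 1, 2, 4, 8, 16, 32, …
g: a_k = -3, -3, 3/2, -3/2, 15/8, -21/8, …
Product ⇒ symmetric product L₀, ord ≤ 1.
h=h₀': d/dx-closure on L₀ ⇒ L.
L = (11 + 36·x + 12·x^2) + (-3 - 2·x + 12·x^2 + 8·x^3)·Dx  (order 1).
h: a_k = -9, -33, -207/2, -537/2, -5475/8, -12951/8, …
ICs: h(0) = -9.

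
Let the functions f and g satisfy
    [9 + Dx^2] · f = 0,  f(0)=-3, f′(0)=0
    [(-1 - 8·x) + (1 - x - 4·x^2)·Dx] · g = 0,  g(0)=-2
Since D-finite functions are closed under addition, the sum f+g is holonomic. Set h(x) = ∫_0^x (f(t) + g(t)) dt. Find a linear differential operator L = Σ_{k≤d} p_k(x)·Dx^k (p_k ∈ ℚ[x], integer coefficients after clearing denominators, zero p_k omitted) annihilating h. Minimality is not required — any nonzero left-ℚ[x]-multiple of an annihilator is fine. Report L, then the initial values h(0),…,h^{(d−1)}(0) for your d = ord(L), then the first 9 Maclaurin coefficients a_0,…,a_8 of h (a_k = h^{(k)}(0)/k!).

L = (-567 - 4806·x - 3321·x^2 - 9936·x^3 - 6480·x^4 - 10368·x^5)·Dx + (171 - 117·x - 441·x^2 + 135·x^3 - 540·x^4 - 3888·x^5 - 5184·x^6)·Dx^2 + (-63 - 534·x - 369·x^2 - 1104·x^3 - 720·x^4 - 1152·x^5)·Dx^3 + (19 - 13·x - 49·x^2 + 15·x^3 - 60·x^4 - 432·x^5 - 576·x^6)·Dx^4  (order 4).
h: a_k = 0, -5, -1, 7/6, -9/2, -109/8, -65/3, -28717/560, -441/4, …
ICs: h(0) = 0, h′(0) = -5, h′′(0) = -2, h′′′(0) = 7.

f: a_k = -3, 0, 27/2, 0, -81/8, 0, 243/80, 0, -2187/4480, …
g: a_k = -2, -2, -10, -18, -58, -130, -362, -882, -2330, …
L₀ := lclm(L_f,L_g); ord L₀ ≤ 2+1.
∫: right-multiply L₀ by Dx.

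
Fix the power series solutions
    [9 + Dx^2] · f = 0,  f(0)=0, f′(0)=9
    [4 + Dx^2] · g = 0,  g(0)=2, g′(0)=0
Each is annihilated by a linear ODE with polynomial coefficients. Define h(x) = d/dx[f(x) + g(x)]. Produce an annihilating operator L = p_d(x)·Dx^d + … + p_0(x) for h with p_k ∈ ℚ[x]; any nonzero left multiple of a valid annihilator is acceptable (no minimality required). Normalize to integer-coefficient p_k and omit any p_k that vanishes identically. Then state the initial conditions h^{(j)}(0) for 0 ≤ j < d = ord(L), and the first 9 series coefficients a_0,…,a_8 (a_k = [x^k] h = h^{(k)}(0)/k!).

f: a_k = 0, 9, 0, -27/2, 0, 243/40, 0, -729/560, 0, …
g: a_k = 2, 0, -4, 0, 4/3, 0, -8/45, 0, 4/315, …
L₀ := lclm(L_f,L_g); ord L₀ ≤ 2+2.
Differentiate: ansatz ord ≤ ord L₀ ⇒ L.
L = 36 + 13·Dx^2 + Dx^4  (order 4).
h: a_k = 9, -8, -81/2, 16/3, 243/8, -16/15, -729/80, 32/315, 6561/4480, …
ICs: h(0) = 9, h′(0) = -8, h′′(0) = -81, h′′′(0) = 32.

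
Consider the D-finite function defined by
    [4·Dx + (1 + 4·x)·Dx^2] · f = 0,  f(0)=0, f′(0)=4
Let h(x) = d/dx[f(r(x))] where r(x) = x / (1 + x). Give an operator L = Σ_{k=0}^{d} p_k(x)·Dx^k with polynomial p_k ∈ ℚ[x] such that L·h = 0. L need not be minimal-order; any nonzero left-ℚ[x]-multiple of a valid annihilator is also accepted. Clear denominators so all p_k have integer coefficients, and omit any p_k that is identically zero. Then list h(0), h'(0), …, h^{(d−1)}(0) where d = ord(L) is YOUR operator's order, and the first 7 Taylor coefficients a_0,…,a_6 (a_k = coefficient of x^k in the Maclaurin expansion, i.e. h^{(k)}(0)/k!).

f: a_k = 0, 4, -8, 64/3, -64, 1024/5, -2048/3, …
f∘r: x↦r, Dx↦Dx/r' in L_f ⇒ L₀.
Derive L from L₀ (diff closure).
L = (6 + 10·x) + (1 + 6·x + 5·x^2)·Dx  (order 1).
h: a_k = 4, -24, 124, -624, 3124, -15624, 78124, …
ICs: h(0) = 4.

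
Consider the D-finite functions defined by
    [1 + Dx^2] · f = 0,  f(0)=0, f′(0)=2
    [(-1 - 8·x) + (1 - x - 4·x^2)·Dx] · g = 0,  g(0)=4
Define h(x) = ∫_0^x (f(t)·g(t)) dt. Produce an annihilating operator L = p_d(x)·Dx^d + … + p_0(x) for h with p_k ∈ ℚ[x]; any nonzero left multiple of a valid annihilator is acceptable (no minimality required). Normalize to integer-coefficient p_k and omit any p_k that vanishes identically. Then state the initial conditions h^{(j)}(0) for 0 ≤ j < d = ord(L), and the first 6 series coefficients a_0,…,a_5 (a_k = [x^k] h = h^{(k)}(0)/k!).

L = (7 + x + 4·x^2)·Dx + (2 + 16·x)·Dx^2 + (-1 + x + 4·x^2)·Dx^3  (order 3).
h: a_k = 0, 0, 4, 8/3, 29/3, 212/15, …
ICs: h(0) = 0, h′(0) = 0, h′′(0) = 8.

f: a_k = 0, 2, 0, -1/3, 0, 1/60, …
g: a_k = 4, 4, 20, 36, 116, 260, …
f·g: L₀ = L_f ⊗_s L_g, ord ≤ 2·1.
h=∫₀ˣh₀: take L = L₀·Dx.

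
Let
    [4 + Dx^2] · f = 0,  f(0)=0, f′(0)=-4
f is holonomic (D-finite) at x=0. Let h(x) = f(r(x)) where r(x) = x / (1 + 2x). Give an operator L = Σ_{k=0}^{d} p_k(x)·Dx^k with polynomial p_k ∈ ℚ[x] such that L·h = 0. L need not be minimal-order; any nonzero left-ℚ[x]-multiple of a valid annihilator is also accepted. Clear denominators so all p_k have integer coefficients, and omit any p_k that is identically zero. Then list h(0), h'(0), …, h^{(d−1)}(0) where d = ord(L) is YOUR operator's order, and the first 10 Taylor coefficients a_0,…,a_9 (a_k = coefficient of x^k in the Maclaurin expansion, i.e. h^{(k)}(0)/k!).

f: a_k = 0, -4, 0, 8/3, 0, -8/15, 0, 16/315, 0, -8/2835, …
h₀=f(r): pull back L_f along r ⇒ L₀.
L = 4 + (4 + 24·x + 48·x^2 + 32·x^3)·Dx + (1 + 8·x + 24·x^2 + 32·x^3 + 16·x^4)·Dx^2  (order 2).
h: a_k = 0, -4, 8, -40/3, 16, -8/15, -80, 110896/315, -50912/45, 1793432/567, …
ICs: h(0) = 0, h′(0) = -4.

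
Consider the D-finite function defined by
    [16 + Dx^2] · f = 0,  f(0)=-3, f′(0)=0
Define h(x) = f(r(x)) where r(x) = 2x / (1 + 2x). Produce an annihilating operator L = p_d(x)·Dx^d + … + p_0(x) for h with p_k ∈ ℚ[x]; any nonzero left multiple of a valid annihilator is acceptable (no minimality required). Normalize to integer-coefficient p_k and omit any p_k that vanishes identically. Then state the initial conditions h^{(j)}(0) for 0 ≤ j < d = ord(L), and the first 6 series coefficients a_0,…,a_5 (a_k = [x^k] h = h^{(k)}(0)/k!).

L = 64 + (4 + 24·x + 48·x^2 + 32·x^3)·Dx + (1 + 8·x + 24·x^2 + 32·x^3 + 16·x^4)·Dx^2  (order 2).
h: a_k = -3, 0, 96, -384, 640, 1024, …
ICs: h(0) = -3, h′(0) = 0.

f: a_k = -3, 0, 24, 0, -32, 0, …
L₀ from L_f via x↦r, Dx↦r'^{-1}Dx.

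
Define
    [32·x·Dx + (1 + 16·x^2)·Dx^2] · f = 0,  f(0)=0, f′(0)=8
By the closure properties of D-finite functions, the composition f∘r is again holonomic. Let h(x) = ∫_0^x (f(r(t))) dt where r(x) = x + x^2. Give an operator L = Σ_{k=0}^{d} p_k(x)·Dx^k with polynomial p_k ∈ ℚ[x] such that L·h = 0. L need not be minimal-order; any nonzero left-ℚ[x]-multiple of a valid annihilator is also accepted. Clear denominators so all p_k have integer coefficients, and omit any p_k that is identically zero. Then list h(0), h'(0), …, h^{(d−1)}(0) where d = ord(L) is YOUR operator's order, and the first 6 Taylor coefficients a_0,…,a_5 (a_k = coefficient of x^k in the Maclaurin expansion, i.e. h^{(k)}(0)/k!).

L = (-2 + 32·x + 128·x^2 + 192·x^3 + 96·x^4)·Dx^2 + (1 + 2·x + 16·x^2 + 64·x^3 + 80·x^4 + 32·x^5)·Dx^3  (order 3).
h: a_k = 0, 0, 4, 8/3, -32/3, -128/5, …
ICs: h(0) = 0, h′(0) = 0, h′′(0) = 8.

f: a_k = 0, 8, 0, -128/3, 0, 2048/5, …
h₀=f(r): pull back L_f along r ⇒ L₀.
h=∫₀ˣh₀: take L = L₀·Dx.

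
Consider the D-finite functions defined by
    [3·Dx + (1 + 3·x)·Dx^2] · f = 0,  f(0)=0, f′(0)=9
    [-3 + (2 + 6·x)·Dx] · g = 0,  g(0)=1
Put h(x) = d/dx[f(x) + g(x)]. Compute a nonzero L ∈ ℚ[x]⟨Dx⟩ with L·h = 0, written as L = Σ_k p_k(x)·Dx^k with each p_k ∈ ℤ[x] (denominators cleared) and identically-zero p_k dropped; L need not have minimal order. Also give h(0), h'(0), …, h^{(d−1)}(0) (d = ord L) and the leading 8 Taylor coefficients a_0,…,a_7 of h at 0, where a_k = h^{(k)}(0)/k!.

f: a_k = 0, 9, -27/2, 27, -243/4, 729/5, -729/2, 6561/7, …
g: a_k = 1, 3/2, -9/8, 27/16, -405/128, 1701/256, -15309/1024, 72171/2048, …
Weyl lclm of L_f,L_g ⇒ L₀ (ord ≤ 3).
Derive L from L₀ (diff closure).
L = 9 + (15 + 45·x)·Dx + (2 + 12·x + 18·x^2)·Dx^2  (order 2).
h: a_k = 21/2, -117/4, 1377/16, -8181/32, 195129/256, -1165671/512, 13942125/2048, -83436237/4096, …
ICs: h(0) = 21/2, h′(0) = -117/4.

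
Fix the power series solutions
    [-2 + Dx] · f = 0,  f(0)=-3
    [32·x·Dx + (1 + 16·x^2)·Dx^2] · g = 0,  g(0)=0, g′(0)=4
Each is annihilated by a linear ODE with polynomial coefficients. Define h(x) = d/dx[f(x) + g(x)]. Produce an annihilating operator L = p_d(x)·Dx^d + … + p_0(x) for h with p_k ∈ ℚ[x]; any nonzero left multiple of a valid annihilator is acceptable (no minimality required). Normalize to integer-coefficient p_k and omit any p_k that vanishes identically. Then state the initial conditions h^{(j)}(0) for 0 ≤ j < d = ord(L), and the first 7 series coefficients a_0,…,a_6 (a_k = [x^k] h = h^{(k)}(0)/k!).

f: a_k = -3, -6, -6, -4, -2, -4/5, -4/15, …
g: a_k = 0, 4, 0, -64/3, 0, 1024/5, 0, …
L₀ := lclm(L_f,L_g); ord L₀ ≤ 1+2.
h=h₀': d/dx-closure on L₀ ⇒ L.
L = (32 - 64·x - 1536·x^2 - 1024·x^3) + (-18 + 704·x^2 - 512·x^4)·Dx + (1 + 16·x + 32·x^2 + 256·x^3 + 256·x^4)·Dx^2  (order 2).
h: a_k = -2, -12, -76, -8, 1020, -8/5, -245768/15, …
ICs: h(0) = -2, h′(0) = -12.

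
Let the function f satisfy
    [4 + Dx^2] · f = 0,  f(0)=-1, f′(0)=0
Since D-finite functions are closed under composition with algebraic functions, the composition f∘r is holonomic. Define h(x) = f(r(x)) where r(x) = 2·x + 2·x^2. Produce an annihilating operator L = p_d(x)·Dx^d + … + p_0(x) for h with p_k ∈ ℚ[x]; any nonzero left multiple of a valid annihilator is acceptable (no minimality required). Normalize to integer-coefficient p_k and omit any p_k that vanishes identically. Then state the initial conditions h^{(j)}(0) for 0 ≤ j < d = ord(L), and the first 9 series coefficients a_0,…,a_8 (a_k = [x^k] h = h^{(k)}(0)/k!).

f: a_k = -1, 0, 2, 0, -2/3, 0, 4/45, 0, -2/315, …
L₀ from L_f via x↦r, Dx↦r'^{-1}Dx.
L = (16 + 96·x + 192·x^2 + 128·x^3) - 2·Dx + (1 + 2·x)·Dx^2  (order 2).
h: a_k = -1, 0, 8, 16, -8/3, -128/3, -2624/45, -128/15, 23008/315, …
ICs: h(0) = -1, h′(0) = 0.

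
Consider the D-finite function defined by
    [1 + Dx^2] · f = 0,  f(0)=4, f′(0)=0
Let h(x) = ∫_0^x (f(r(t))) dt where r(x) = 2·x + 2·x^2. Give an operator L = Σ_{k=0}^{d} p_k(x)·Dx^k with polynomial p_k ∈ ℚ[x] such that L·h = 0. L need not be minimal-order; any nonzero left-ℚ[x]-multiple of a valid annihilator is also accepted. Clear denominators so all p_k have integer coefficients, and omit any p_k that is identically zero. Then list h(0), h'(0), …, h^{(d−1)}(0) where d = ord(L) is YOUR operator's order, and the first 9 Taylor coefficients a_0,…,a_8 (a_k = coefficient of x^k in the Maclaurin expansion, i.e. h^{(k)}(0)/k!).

L = (4 + 24·x + 48·x^2 + 32·x^3)·Dx - 2·Dx^2 + (1 + 2·x)·Dx^3  (order 3).
h: a_k = 0, 4, 0, -8/3, -4, -16/15, 16/9, 704/315, 16/15, …
ICs: h(0) = 0, h′(0) = 4, h′′(0) = 0.

f: a_k = 4, 0, -2, 0, 1/6, 0, -1/180, 0, 1/10080, …
h₀=f(r): pull back L_f along r ⇒ L₀.
Integrate: L := L₀·Dx.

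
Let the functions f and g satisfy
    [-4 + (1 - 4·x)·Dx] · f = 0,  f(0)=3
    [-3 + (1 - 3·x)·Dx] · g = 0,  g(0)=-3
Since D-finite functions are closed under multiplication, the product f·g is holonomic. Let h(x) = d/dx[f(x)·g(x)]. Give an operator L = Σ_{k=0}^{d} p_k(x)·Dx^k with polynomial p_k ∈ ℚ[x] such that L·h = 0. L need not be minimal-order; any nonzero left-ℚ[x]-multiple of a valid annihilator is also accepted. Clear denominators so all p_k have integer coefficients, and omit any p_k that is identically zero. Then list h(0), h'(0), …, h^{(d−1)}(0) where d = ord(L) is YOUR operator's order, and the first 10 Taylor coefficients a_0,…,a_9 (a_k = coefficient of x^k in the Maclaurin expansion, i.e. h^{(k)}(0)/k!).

L = (74 - 504·x + 864·x^2) + (-7 + 73·x - 252·x^2 + 288·x^3)·Dx  (order 1).
h: a_k = -63, -666, -4725, -28116, -151515, -766638, -3715425, -17457192, -80151687, -361544130, …
ICs: h(0) = -63.

f: a_k = 3, 12, 48, 192, 768, 3072, 12288, 49152, 196608, 786432, …
g: a_k = -3, -9, -27, -81, -243, -729, -2187, -6561, -19683, -59049, …
Sym-product of L_f,L_g gives L₀ (≤ ord 1).
Derive L from L₀ (diff closure).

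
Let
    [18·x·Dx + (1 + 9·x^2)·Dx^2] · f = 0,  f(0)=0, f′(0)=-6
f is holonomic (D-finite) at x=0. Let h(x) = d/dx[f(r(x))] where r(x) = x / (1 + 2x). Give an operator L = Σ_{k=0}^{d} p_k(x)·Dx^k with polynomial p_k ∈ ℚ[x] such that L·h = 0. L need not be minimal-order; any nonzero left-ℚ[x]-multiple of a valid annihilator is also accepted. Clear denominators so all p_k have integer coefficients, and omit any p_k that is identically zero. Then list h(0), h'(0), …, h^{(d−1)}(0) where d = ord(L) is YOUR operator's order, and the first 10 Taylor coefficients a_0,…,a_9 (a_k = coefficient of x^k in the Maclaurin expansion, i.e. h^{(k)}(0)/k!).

L = (4 + 26·x) + (1 + 4·x + 13·x^2)·Dx  (order 1).
h: a_k = -6, 24, -18, -240, 1194, -1656, -8898, 57120, -112806, -291336, …
ICs: h(0) = -6.

f: a_k = 0, -6, 0, 18, 0, -486/5, 0, 4374/7, 0, -4374, …
L₀ from L_f via x↦r, Dx↦r'^{-1}Dx.
h=h₀': d/dx-closure on L₀ ⇒ L.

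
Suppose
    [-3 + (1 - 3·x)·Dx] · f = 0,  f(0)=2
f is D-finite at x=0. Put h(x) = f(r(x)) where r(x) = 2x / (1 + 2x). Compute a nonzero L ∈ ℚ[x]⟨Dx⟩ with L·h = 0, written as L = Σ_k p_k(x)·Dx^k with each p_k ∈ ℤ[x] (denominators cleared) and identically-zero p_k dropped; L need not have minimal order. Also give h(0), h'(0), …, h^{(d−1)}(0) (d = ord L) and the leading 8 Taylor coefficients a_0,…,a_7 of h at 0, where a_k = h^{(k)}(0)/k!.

f: a_k = 2, 6, 18, 54, 162, 486, 1458, 4374, …
L₀ from L_f via x↦r, Dx↦r'^{-1}Dx.
L = 6 + (-1 + 2·x + 8·x^2)·Dx  (order 1).
h: a_k = 2, 12, 48, 192, 768, 3072, 12288, 49152, …
ICs: h(0) = 2.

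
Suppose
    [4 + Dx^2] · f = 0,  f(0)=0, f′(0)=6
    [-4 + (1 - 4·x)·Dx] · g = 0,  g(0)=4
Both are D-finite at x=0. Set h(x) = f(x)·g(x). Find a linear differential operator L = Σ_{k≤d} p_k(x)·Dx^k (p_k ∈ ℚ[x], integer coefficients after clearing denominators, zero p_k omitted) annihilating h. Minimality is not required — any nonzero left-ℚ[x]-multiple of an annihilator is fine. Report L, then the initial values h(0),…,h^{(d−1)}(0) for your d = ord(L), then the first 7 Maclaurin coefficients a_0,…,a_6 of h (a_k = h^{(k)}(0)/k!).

f: a_k = 0, 6, 0, -4, 0, 4/5, 0, …
g: a_k = 4, 16, 64, 256, 1024, 4096, 16384, …
L₀ := L_f ⊗_s L_g (sym. prod.), ord ≤ 2.
L = (-4 + 16·x) + 8·Dx + (-1 + 4·x)·Dx^2  (order 2).
h: a_k = 0, 24, 96, 368, 1472, 29456/5, 117824/5, …
ICs: h(0) = 0, h′(0) = 24.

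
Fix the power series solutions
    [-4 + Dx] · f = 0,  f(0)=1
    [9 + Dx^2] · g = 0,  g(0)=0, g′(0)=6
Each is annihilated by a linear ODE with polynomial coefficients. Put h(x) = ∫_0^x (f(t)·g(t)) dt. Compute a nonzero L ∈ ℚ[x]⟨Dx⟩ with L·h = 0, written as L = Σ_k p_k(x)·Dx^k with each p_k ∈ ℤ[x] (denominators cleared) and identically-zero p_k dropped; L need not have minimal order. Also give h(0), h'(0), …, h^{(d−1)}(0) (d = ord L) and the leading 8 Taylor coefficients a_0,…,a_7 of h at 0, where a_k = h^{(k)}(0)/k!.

f: a_k = 1, 4, 8, 32/3, 32/3, 128/15, 256/45, 1024/315, …
g: a_k = 0, 6, 0, -9, 0, 81/20, 0, -243/280, …
L₀ := L_f ⊗_s L_g (sym. prod.), ord ≤ 2.
h=∫h₀ ⇒ L = L₀·Dx.
L = 25·Dx - 8·Dx^2 + Dx^3  (order 3).
h: a_k = 0, 0, 3, 8, 39/4, 28/5, -79/120, -143/35, …
ICs: h(0) = 0, h′(0) = 0, h′′(0) = 6.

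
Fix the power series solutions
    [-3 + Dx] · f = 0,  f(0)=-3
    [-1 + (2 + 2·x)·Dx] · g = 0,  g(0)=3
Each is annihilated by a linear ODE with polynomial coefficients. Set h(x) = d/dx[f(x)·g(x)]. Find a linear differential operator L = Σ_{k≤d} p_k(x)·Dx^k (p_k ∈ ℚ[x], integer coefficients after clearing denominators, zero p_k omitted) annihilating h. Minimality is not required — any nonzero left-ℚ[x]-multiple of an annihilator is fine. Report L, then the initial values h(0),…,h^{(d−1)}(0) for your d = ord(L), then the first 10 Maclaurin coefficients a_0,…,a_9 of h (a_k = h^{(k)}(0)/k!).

f: a_k = -3, -9, -27/2, -27/2, -81/8, -243/40, -243/80, -729/560, -2187/4480, -729/4480, …
g: a_k = 3, 3/2, -3/8, 3/16, -15/128, 21/256, -63/1024, 99/2048, -1287/32768, 2145/65536, …
f·g: L₀ = L_f ⊗_s L_g, ord ≤ 1·1.
Differentiate: ansatz ord ≤ ord L₀ ⇒ L.
L = (47 + 84·x + 36·x^2) + (-14 - 26·x - 12·x^2)·Dx  (order 1).
h: a_k = -63/2, -423/4, -2781/16, -6003/32, -38493/256, -244701/2560, -515997/10240, -462807/20480, -20378871/2293760, -13968279/4587520, …
ICs: h(0) = -63/2.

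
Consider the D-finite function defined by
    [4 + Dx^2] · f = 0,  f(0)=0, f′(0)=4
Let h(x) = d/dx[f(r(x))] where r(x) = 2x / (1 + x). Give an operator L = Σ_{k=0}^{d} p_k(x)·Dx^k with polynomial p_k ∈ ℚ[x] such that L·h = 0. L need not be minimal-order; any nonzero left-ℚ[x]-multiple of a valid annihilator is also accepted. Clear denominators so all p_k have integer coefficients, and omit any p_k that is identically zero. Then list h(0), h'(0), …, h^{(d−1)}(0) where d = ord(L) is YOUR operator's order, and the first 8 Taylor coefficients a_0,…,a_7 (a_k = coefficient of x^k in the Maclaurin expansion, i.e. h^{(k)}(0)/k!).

L = (22 + 12·x + 6·x^2) + (6 + 18·x + 18·x^2 + 6·x^3)·Dx + (1 + 4·x + 6·x^2 + 4·x^3 + x^4)·Dx^2  (order 2).
h: a_k = 8, -16, -40, 224, -1544/3, 720, -19688/45, -40256/45, …
ICs: h(0) = 8, h′(0) = -16.

f: a_k = 0, 4, 0, -8/3, 0, 8/15, 0, -16/315, …
Change of var in L_f (x↦r) gives L₀.
Differentiate: ansatz ord ≤ ord L₀ ⇒ L.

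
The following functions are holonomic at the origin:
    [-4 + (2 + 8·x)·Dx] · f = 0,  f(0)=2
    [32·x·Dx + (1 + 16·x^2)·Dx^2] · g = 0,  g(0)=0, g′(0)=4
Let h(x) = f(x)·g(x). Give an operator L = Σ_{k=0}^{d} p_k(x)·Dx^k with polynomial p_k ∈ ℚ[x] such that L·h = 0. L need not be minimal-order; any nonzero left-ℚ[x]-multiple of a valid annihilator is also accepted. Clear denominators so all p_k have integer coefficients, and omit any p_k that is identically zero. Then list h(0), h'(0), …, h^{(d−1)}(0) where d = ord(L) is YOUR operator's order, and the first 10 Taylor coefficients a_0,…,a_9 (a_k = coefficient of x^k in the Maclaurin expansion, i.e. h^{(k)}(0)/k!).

L = (12 - 64·x - 64·x^2) + (-4 + 16·x + 192·x^2 + 256·x^3)·Dx + (1 + 8·x + 32·x^2 + 128·x^3 + 256·x^4)·Dx^2  (order 2).
h: a_k = 0, 8, 16, -176/3, -160/3, 6224/15, 13088/15, -603296/105, -714688/105, 3795152/63, …
ICs: h(0) = 0, h′(0) = 8.

f: a_k = 2, 4, -4, 8, -20, 56, -168, 528, -1716, 5720, …
g: a_k = 0, 4, 0, -64/3, 0, 1024/5, 0, -16384/7, 0, 262144/9, …
L₀ := L_f ⊗_s L_g (sym. prod.), ord ≤ 2.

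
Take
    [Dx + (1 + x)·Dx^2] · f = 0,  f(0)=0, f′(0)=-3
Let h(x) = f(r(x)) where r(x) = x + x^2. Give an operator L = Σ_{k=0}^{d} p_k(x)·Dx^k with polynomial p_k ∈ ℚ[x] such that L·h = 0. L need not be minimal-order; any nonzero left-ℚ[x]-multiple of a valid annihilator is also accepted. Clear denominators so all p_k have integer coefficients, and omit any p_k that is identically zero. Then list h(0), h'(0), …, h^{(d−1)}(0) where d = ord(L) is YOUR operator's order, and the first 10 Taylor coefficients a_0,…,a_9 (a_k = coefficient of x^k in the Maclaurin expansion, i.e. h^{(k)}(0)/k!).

L = (-1 + 2·x + 2·x^2)·Dx + (1 + 3·x + 3·x^2 + 2·x^3)·Dx^2  (order 2).
h: a_k = 0, -3, -3/2, 2, -3/4, -3/5, 1, -3/7, -3/8, 2/3, …
ICs: h(0) = 0, h′(0) = -3.

f: a_k = 0, -3, 3/2, -1, 3/4, -3/5, 1/2, -3/7, 3/8, -1/3, …
f∘r: x↦r, Dx↦Dx/r' in L_f ⇒ L₀.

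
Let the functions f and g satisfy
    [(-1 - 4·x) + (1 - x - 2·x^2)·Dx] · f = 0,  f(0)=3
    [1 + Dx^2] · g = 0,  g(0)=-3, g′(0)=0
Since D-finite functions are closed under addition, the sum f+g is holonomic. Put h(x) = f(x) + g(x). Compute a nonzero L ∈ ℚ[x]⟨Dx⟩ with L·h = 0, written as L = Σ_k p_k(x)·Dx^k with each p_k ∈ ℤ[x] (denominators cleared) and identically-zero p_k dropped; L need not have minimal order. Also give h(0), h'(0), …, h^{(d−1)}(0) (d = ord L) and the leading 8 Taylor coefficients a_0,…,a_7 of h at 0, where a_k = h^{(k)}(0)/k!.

L = (31 + 146·x + 133·x^2 + 184·x^3 + 20·x^4 + 16·x^5) + (-7 - 3·x + 3·x^2 + 37·x^3 + 42·x^4 + 12·x^5 + 8·x^6)·Dx + (31 + 146·x + 133·x^2 + 184·x^3 + 20·x^4 + 16·x^5)·Dx^2 + (-7 - 3·x + 3·x^2 + 37·x^3 + 42·x^4 + 12·x^5 + 8·x^6)·Dx^3  (order 3).
h: a_k = 0, 3, 21/2, 15, 263/8, 63, 30961/240, 255, …
ICs: h(0) = 0, h′(0) = 3, h′′(0) = 21.

f: a_k = 3, 3, 9, 15, 33, 63, 129, 255, …
g: a_k = -3, 0, 3/2, 0, -1/8, 0, 1/240, 0, …
f+g: L₀ = lclm(L_f,L_g), ord ≤ 1+2.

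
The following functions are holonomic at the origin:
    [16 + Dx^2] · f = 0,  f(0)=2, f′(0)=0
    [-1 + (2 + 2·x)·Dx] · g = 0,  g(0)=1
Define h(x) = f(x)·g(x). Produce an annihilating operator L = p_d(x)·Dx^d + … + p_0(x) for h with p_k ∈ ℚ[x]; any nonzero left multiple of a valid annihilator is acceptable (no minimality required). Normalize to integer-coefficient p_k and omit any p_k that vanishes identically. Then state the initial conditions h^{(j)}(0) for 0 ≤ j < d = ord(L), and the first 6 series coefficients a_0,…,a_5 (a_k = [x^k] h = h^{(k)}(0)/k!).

f: a_k = 2, 0, -16, 0, 64/3, 0, …
g: a_k = 1, 1/2, -1/8, 1/16, -5/128, 7/256, …
L₀ := L_f ⊗_s L_g (sym. prod.), ord ≤ 2.
L = (67 + 128·x + 64·x^2) + (-4 - 4·x)·Dx + (4 + 8·x + 4·x^2)·Dx^2  (order 2).
h: a_k = 2, 1, -65/4, -63/8, 4465/192, 3733/384, …
ICs: h(0) = 2, h′(0) = 1.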